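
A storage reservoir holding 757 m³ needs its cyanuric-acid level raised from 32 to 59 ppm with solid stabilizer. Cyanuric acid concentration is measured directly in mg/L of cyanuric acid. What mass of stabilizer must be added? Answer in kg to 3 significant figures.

20.4 kg

Volume: 757 m³ = 757,000 L.
CYA to add: (59 − 32) = 27 mg/L × 757,000 L = 20,440 g cyanuric acid.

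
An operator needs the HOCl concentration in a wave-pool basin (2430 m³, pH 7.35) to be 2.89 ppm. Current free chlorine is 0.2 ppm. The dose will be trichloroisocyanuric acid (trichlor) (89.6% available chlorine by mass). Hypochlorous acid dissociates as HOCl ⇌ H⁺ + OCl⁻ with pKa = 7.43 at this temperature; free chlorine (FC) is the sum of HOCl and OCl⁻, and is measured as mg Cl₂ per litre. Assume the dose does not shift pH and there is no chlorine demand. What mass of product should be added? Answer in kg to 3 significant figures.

Volume: 2430 m³ = 2,430,000 L.
[OCl⁻]/[HOCl] = 10^(pH − pKa) = 10^(7.35 − 7.43) = 0.8318; fraction as HOCl = 1/(1 + 0.8318) = 0.5459.
Free chlorine required for 2.89 ppm HOCl: 2.89 / 0.5459 = 5.294 ppm.
FC to add: 5.294 − 0.2 = 5.094 mg/L as Cl₂.
Cl₂ equivalent: 5.094 mg/L × 2,430,000 L = 12,380 g.
Product at 89.6% available Cl: 12,380 / 0.896 = 13,810 g.

13.8 kg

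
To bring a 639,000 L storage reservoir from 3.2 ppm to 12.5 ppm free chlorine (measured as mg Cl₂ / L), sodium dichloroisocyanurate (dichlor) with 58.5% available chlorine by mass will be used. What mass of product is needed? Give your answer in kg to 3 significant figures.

Chlorine deficit: 12.5 − 3.2 = 9.3 ppm = 9.3 mg/L as Cl₂.
Cl₂ equivalent needed: 9.3 mg/L × 639,000 L = 5,943,000 mg = 5943 g.
Product at 58.5% available chlorine: 5943 / 0.585 = 10,160 g.

10.2 kg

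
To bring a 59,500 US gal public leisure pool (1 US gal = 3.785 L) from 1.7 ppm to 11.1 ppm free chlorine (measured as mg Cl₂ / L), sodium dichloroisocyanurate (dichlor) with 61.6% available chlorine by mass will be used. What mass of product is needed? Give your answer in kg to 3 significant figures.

Volume: 59,500 US gal × 3.785 L/gal = 225,208 L.
Chlorine deficit: 11.1 − 1.7 = 9.4 ppm = 9.4 mg/L as Cl₂.
Cl₂ equivalent needed: 9.4 mg/L × 225,208 L = 2,117,000 mg = 2117 g.
Product at 61.6% available chlorine: 2117 / 0.616 = 3437 g.

3.44 kg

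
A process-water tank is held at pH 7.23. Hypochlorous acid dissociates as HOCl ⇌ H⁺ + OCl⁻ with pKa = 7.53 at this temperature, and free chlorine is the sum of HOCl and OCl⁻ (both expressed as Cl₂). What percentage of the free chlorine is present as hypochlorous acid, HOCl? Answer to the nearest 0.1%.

66.6%

[OCl⁻]/[HOCl] = 10^(pH − pKa) = 10^(7.23 − 7.53) = 10^-0.30 = 0.5012.
Fraction as HOCl = 1 / (1 + 0.5012) = 0.6661.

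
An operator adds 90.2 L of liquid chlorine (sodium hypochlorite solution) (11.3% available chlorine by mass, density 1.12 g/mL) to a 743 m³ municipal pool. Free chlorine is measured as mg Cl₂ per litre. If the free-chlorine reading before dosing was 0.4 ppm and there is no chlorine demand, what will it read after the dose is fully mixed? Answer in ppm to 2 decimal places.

15.76 ppm

Volume: 743 m³ = 743,000 L.
Mass of solution: 90.2 L × 1000 mL/L × 1.12 g/mL = 101,000 g.
Available chlorine delivered: 101,000 g × 0.113 = 11,420 g as Cl₂.
Concentration rise: 11,420 g / 743,000 L = 15.36 mg/L = 15.36 ppm.
Final FC: 0.4 + 15.36 = 15.76 ppm.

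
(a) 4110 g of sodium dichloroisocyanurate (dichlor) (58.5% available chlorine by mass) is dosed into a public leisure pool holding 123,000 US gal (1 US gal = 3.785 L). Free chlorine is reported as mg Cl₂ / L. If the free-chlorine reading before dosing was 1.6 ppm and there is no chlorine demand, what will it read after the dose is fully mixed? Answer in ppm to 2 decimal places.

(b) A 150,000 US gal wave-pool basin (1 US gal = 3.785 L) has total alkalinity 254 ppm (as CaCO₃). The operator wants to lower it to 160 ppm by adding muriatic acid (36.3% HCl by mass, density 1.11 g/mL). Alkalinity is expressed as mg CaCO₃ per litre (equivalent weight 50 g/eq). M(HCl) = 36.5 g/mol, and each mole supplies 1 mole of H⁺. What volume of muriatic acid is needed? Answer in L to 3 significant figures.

(a) 6.76 ppm; (b) 96.7 L

(a) Volume: 123,000 US gal × 3.785 L/gal = 465,555 L.
(a) Available chlorine delivered: 4110 g × 0.585 = 2404 g as Cl₂.
(a) Concentration rise: 2404 g / 465,555 L = 5.164 mg/L = 5.16 ppm.
(a) Final FC: 1.6 + 5.16 = 6.76 ppm.

(b) Volume: 150,000 US gal × 3.785 L/gal = 567,750 L.
(b) Alkalinity to neutralize: (254 − 160) = 94 mg/L as CaCO₃ × 567,750 L = 53,370 g as CaCO₃.
(b) Equivalents of H⁺ required: 53,370 ÷ 50 g/eq = 1067 eq = 1067 mol HCl.
(b) Mass of HCl: 1067 × 36.5 = 38,960 g.
(b) Mass of 36.3% solution: 38,960 / 0.363 = 107,300 g.
(b) Volume: 107,300 g ÷ 1.11 g/mL = 96,690 mL.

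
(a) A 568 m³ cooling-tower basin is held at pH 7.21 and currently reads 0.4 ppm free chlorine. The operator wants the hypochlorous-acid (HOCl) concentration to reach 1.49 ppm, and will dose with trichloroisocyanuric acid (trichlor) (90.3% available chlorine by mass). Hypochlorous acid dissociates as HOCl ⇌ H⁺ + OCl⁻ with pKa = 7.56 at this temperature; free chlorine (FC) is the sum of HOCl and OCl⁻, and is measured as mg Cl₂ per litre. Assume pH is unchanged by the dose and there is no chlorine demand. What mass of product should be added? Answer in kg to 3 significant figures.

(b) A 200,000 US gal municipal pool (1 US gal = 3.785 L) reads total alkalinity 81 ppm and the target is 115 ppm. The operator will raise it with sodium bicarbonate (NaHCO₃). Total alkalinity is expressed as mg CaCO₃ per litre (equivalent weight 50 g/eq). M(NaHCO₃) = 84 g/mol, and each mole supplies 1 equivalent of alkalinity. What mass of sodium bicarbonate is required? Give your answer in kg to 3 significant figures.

(a) 1.10 kg; (b) 43.2 kg

(a) Volume: 568 m³ = 568,000 L.
(a) [OCl⁻]/[HOCl] = 10^(pH − pKa) = 10^(7.21 − 7.56) = 0.4467; fraction as HOCl = 1/(1 + 0.4467) = 0.6912.
(a) Free chlorine required for 1.49 ppm HOCl: 1.49 / 0.6912 = 2.156 ppm.
(a) FC to add: 2.156 − 0.4 = 1.756 mg/L as Cl₂.
(a) Cl₂ equivalent: 1.756 mg/L × 568,000 L = 997.2 g.
(a) Product at 90.3% available Cl: 997.2 / 0.903 = 1104 g.

(b) Volume: 200,000 US gal × 3.785 L/gal = 757,000 L.
(b) Alkalinity to add: (115 − 81) = 34 mg/L as CaCO₃ × 757,000 L = 25,740 g as CaCO₃.
(b) Equivalents: 25,740 g ÷ 50 g/eq = 514.8 eq.
(b) NaHCO₃ supplies 1 eq per mole → 514.8 mol.
(b) Mass: 514.8 mol × 84 g/mol = 43,240 g.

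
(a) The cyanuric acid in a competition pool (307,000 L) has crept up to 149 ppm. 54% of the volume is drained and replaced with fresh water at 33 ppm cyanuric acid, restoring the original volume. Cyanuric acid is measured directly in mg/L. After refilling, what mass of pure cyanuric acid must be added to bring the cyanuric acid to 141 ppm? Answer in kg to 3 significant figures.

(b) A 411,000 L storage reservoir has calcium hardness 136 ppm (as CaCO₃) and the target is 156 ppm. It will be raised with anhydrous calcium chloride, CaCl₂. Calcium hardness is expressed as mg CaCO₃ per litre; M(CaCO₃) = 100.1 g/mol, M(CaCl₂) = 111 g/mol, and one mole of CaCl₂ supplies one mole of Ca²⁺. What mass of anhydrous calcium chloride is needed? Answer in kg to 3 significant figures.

(a) 16.8 kg; (b) 9.12 kg

(a) After draining 54% and refilling: 149 × 0.46 + 33 × 0.54 = 86.36 ppm.
(a) Deficit to target: 141 − 86.36 = 54.64 mg/L.
(a) Mass: 54.64 mg/L × 307,000 L = 16,770 g cyanuric acid.

(b) Hardness to add: (156 − 136) = 20 mg/L as CaCO₃ × 411,000 L = 8220 g as CaCO₃.
(b) Moles of Ca²⁺ (1 mol Ca²⁺ ≡ 1 mol CaCO₃): 8220 / 100.1 g/mol = 82.12 mol.
(b) Mass of CaCl₂: 82.12 × 111 = 9115 g.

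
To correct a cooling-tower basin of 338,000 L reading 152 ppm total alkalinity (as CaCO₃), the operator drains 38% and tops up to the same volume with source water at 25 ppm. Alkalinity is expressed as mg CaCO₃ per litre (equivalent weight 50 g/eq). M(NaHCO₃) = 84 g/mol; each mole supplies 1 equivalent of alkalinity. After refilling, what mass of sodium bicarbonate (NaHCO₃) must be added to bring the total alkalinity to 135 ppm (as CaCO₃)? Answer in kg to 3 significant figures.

17.8 kg

After draining 38% and refilling: 152 × 0.62 + 25 × 0.38 = 103.74 ppm.
Deficit to target: 135 − 103.74 = 31.26 mg/L.
As CaCO₃: 31.26 mg/L × 338,000 L = 10,570 g; ÷ 50 g/eq ÷ 1 = 211.3 mol NaHCO₃.
Mass: 211.3 × 84 = 17,750 g.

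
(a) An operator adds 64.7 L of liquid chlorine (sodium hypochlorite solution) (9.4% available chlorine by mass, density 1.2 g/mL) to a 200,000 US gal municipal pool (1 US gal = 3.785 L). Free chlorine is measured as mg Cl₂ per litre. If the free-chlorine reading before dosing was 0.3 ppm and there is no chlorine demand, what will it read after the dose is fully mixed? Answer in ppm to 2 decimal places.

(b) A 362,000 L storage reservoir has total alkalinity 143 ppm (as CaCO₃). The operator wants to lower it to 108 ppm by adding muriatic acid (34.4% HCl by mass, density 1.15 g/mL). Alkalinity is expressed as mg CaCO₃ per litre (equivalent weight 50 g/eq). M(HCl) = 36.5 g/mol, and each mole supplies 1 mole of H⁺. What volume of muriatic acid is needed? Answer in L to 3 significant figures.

(a) 9.94 ppm; (b) 23.4 L

(a) Volume: 200,000 US gal × 3.785 L/gal = 757,000 L.
(a) Mass of solution: 64.7 L × 1000 mL/L × 1.2 g/mL = 77,640 g.
(a) Available chlorine delivered: 77,640 g × 0.094 = 7298 g as Cl₂.
(a) Concentration rise: 7298 g / 757,000 L = 9.641 mg/L = 9.64 ppm.
(a) Final FC: 0.3 + 9.64 = 9.94 ppm.

(b) Alkalinity to neutralize: (143 − 108) = 35 mg/L as CaCO₃ × 362,000 L = 12,670 g as CaCO₃.
(b) Equivalents of H⁺ required: 12,670 ÷ 50 g/eq = 253.4 eq = 253.4 mol HCl.
(b) Mass of HCl: 253.4 × 36.5 = 9249 g.
(b) Mass of 34.4% solution: 9249 / 0.344 = 26,890 g.
(b) Volume: 26,890 g ÷ 1.15 g/mL = 23,380 mL.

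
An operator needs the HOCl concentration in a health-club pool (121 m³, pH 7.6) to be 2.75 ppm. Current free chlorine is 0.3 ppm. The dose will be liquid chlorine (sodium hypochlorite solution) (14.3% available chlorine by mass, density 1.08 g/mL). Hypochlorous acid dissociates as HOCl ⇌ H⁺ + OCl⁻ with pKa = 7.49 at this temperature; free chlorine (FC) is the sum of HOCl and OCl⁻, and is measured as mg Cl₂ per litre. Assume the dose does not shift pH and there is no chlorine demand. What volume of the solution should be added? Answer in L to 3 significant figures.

4.70 L

Volume: 121 m³ = 121,000 L.
[OCl⁻]/[HOCl] = 10^(pH − pKa) = 10^(7.6 − 7.49) = 1.288; fraction as HOCl = 1/(1 + 1.288) = 0.437.
Free chlorine required for 2.75 ppm HOCl: 2.75 / 0.437 = 6.293 ppm.
FC to add: 6.293 − 0.3 = 5.993 mg/L as Cl₂.
Cl₂ equivalent: 5.993 mg/L × 121,000 L = 725.1 g.
Product at 14.3% available Cl: 725.1 / 0.143 = 5071 g.
Volume: 5071 g ÷ 1.08 g/mL = 4695 mL.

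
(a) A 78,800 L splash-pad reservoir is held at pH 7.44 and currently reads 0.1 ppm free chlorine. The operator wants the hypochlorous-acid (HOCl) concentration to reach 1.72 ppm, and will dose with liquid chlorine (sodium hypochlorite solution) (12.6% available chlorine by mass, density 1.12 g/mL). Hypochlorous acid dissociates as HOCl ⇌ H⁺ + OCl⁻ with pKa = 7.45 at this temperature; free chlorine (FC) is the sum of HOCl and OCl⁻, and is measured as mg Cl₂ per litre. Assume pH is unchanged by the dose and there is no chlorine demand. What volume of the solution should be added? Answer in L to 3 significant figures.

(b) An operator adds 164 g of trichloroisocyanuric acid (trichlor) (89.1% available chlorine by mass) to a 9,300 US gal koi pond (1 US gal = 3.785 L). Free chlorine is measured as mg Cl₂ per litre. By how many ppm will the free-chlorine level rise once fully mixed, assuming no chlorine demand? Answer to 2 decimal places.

(a) 1.84 L; (b) 4.15 ppm

(a) [OCl⁻]/[HOCl] = 10^(pH − pKa) = 10^(7.44 − 7.45) = 0.9772; fraction as HOCl = 1/(1 + 0.9772) = 0.5058.
(a) Free chlorine required for 1.72 ppm HOCl: 1.72 / 0.5058 = 3.401 ppm.
(a) FC to add: 3.401 − 0.1 = 3.301 mg/L as Cl₂.
(a) Cl₂ equivalent: 3.301 mg/L × 78,800 L = 260.1 g.
(a) Product at 12.6% available Cl: 260.1 / 0.126 = 2064 g.
(a) Volume: 2064 g ÷ 1.12 g/mL = 1843 mL.

(b) Volume: 9,300 US gal × 3.785 L/gal = 35,200 L.
(b) Available chlorine delivered: 164 g × 0.891 = 146.1 g as Cl₂.
(b) Concentration rise: 146.1 g / 35,200 L = 4.151 mg/L = 4.15 ppm.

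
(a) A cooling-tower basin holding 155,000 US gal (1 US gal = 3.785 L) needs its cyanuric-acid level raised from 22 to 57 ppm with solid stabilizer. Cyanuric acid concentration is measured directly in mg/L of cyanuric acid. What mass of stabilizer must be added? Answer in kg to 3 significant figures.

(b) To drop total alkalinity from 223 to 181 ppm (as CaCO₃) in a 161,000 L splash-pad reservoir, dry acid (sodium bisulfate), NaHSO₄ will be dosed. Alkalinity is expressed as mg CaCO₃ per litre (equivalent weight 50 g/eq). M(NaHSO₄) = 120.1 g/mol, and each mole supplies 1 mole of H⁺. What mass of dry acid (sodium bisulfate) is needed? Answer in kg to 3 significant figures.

(a) 20.5 kg; (b) 16.2 kg

(a) Volume: 155,000 US gal × 3.785 L/gal = 586,675 L.
(a) CYA to add: (57 − 22) = 35 mg/L × 586,675 L = 20,530 g cyanuric acid.

(b) Alkalinity to neutralize: (223 − 181) = 42 mg/L as CaCO₃ × 161,000 L = 6762 g as CaCO₃.
(b) Equivalents of H⁺ required: 6762 ÷ 50 g/eq = 135.2 eq = 135.2 mol NaHSO₄.
(b) Mass of NaHSO₄: 135.2 × 120.1 = 16,240 g.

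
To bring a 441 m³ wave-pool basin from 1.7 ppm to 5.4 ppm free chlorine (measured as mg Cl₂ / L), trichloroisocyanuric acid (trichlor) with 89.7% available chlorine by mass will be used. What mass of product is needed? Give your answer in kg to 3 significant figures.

Volume: 441 m³ = 441,000 L.
Chlorine deficit: 5.4 − 1.7 = 3.7 ppm = 3.7 mg/L as Cl₂.
Cl₂ equivalent needed: 3.7 mg/L × 441,000 L = 1,632,000 mg = 1632 g.
Product at 89.7% available chlorine: 1632 / 0.897 = 1819 g.

1.82 kg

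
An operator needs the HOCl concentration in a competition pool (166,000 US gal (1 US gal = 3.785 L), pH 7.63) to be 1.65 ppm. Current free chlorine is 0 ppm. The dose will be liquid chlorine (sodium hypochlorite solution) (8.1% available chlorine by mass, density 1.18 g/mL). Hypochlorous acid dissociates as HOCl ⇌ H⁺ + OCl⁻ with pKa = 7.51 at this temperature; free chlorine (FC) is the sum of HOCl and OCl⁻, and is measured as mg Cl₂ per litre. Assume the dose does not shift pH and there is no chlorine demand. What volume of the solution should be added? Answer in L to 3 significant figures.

Volume: 166,000 US gal × 3.785 L/gal = 628,310 L.
[OCl⁻]/[HOCl] = 10^(pH − pKa) = 10^(7.63 − 7.51) = 1.318; fraction as HOCl = 1/(1 + 1.318) = 0.4314.
Free chlorine required for 1.65 ppm HOCl: 1.65 / 0.4314 = 3.825 ppm.
FC to add: 3.825 − 0 = 3.825 mg/L as Cl₂.
Cl₂ equivalent: 3.825 mg/L × 628,310 L = 2403 g.
Product at 8.1% available Cl: 2403 / 0.081 = 29,670 g.
Volume: 29,670 g ÷ 1.18 g/mL = 25,150 mL.

25.1 L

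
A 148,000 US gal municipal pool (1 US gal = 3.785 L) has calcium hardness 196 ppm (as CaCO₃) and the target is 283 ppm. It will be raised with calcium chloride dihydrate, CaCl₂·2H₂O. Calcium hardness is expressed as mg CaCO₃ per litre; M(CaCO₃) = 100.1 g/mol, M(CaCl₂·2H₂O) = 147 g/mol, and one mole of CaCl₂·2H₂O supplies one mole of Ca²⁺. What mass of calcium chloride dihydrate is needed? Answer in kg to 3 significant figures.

Volume: 148,000 US gal × 3.785 L/gal = 560,180 L.
Hardness to add: (283 − 196) = 87 mg/L as CaCO₃ × 560,180 L = 48,740 g as CaCO₃.
Moles of Ca²⁺ (1 mol Ca²⁺ ≡ 1 mol CaCO₃): 48,740 / 100.1 g/mol = 486.9 mol.
Mass of CaCl₂·2H₂O: 486.9 × 147 = 71,570 g.

71.6 kg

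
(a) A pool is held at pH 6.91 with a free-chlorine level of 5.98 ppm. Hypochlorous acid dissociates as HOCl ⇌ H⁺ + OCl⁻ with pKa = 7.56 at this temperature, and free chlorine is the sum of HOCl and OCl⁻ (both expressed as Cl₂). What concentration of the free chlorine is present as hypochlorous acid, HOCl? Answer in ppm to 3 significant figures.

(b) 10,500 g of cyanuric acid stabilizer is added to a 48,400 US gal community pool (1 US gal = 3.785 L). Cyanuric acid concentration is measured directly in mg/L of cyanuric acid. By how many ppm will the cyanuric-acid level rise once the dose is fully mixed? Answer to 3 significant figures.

(a) 4.89 ppm; (b) 57.3 ppm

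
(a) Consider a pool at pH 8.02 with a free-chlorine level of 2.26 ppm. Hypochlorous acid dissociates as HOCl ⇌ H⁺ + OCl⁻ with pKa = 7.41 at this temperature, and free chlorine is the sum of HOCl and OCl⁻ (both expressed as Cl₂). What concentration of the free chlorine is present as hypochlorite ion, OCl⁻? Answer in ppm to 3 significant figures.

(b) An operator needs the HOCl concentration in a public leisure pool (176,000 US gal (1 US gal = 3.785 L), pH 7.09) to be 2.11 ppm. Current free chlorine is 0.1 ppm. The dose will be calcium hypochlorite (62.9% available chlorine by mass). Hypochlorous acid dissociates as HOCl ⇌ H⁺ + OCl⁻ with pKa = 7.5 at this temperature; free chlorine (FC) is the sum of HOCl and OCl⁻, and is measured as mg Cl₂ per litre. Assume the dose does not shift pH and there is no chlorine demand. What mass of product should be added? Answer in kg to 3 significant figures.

(a) [OCl⁻]/[HOCl] = 10^(pH − pKa) = 10^(8.02 − 7.41) = 10^0.61 = 4.074.
(a) Fraction as HOCl = 1 / (1 + 4.074) = 0.1971.
(a) OCl⁻ = (1 − 0.1971) × 2.26 ppm = 1.815 ppm.

(b) Volume: 176,000 US gal × 3.785 L/gal = 666,160 L.
(b) [OCl⁻]/[HOCl] = 10^(pH − pKa) = 10^(7.09 − 7.5) = 0.389; fraction as HOCl = 1/(1 + 0.389) = 0.7199.
(b) Free chlorine required for 2.11 ppm HOCl: 2.11 / 0.7199 = 2.931 ppm.
(b) FC to add: 2.931 − 0.1 = 2.831 mg/L as Cl₂.
(b) Cl₂ equivalent: 2.831 mg/L × 666,160 L = 1886 g.
(b) Product at 62.9% available Cl: 1886 / 0.629 = 2998 g.

(a) 1.81 ppm; (b) 3.00 kg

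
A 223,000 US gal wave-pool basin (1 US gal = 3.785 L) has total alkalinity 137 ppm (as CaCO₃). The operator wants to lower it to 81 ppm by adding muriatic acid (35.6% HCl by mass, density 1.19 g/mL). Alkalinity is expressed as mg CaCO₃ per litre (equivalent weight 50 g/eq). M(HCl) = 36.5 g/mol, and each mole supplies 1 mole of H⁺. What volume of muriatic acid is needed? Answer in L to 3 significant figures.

81.4 L

Volume: 223,000 US gal × 3.785 L/gal = 844,055 L.
Alkalinity to neutralize: (137 − 81) = 56 mg/L as CaCO₃ × 844,055 L = 47,270 g as CaCO₃.
Equivalents of H⁺ required: 47,270 ÷ 50 g/eq = 945.3 eq = 945.3 mol HCl.
Mass of HCl: 945.3 × 36.5 = 34,500 g.
Mass of 35.6% solution: 34,500 / 0.356 = 96,920 g.
Volume: 96,920 g ÷ 1.19 g/mL = 81,450 mL.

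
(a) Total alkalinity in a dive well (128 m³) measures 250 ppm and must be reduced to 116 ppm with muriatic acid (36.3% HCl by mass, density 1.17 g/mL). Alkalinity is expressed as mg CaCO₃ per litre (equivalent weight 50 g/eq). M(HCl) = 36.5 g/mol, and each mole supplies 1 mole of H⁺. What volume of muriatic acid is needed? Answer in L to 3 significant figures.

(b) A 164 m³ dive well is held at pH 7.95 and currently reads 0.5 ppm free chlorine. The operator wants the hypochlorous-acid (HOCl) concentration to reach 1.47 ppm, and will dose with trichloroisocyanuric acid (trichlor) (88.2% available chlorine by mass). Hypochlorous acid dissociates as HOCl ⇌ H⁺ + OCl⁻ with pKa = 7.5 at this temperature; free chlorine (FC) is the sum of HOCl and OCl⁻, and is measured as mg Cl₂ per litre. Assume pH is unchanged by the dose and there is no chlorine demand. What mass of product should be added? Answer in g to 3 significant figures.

(a) 29.5 L; (b) 951 g

(a) Volume: 128 m³ = 128,000 L.
(a) Alkalinity to neutralize: (250 − 116) = 134 mg/L as CaCO₃ × 128,000 L = 17,150 g as CaCO₃.
(a) Equivalents of H⁺ required: 17,150 ÷ 50 g/eq = 343 eq = 343 mol HCl.
(a) Mass of HCl: 343 × 36.5 = 12,520 g.
(a) Mass of 36.3% solution: 12,520 / 0.363 = 34,490 g.
(a) Volume: 34,490 g ÷ 1.17 g/mL = 29,480 mL.

(b) Volume: 164 m³ = 164,000 L.
(b) [OCl⁻]/[HOCl] = 10^(pH − pKa) = 10^(7.95 − 7.5) = 2.818; fraction as HOCl = 1/(1 + 2.818) = 0.2619.
(b) Free chlorine required for 1.47 ppm HOCl: 1.47 / 0.2619 = 5.613 ppm.
(b) FC to add: 5.613 − 0.5 = 5.113 mg/L as Cl₂.
(b) Cl₂ equivalent: 5.113 mg/L × 164,000 L = 838.5 g.
(b) Product at 88.2% available Cl: 838.5 / 0.882 = 950.7 g.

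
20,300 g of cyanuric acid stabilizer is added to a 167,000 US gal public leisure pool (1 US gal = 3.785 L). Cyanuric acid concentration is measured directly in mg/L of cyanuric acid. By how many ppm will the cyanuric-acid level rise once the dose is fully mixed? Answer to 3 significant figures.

32.1 ppm

Volume: 167,000 US gal × 3.785 L/gal = 632,095 L.
Rise: 20,300 g / 632,095 L × 1000 = 32.12 mg/L.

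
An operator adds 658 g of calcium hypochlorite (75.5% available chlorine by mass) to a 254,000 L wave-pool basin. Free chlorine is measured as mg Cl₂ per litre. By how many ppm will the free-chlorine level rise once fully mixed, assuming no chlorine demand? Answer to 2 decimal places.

1.96 ppm

Available chlorine delivered: 658 g × 0.755 = 496.8 g as Cl₂.
Concentration rise: 496.8 g / 254,000 L = 1.956 mg/L = 1.96 ppm.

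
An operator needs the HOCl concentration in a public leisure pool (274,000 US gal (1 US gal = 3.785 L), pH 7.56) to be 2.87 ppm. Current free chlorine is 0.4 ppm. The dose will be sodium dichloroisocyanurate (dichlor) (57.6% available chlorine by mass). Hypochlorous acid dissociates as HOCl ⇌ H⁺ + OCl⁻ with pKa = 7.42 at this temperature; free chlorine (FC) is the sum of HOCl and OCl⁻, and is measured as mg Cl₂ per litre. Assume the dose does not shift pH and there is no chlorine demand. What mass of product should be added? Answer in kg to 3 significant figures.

11.6 kg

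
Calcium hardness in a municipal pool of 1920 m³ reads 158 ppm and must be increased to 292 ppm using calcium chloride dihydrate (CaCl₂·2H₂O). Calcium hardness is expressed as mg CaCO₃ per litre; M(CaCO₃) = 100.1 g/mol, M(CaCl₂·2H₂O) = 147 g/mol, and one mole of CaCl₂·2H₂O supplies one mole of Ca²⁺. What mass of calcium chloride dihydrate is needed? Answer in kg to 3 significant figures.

Volume: 1920 m³ = 1,920,000 L.
Hardness to add: (292 − 158) = 134 mg/L as CaCO₃ × 1,920,000 L = 257,300 g as CaCO₃.
Moles of Ca²⁺ (1 mol Ca²⁺ ≡ 1 mol CaCO₃): 257,300 / 100.1 g/mol = 2570 mol.
Mass of CaCl₂·2H₂O: 2570 × 147 = 377,800 g.

378 kg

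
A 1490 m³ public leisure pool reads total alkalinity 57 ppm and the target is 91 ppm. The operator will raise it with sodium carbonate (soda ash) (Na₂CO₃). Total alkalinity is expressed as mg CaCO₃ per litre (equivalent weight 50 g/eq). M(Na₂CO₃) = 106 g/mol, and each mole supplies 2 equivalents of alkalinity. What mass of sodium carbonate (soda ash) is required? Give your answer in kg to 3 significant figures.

Volume: 1490 m³ = 1,490,000 L.
Alkalinity to add: (91 − 57) = 34 mg/L as CaCO₃ × 1,490,000 L = 50,660 g as CaCO₃.
Equivalents: 50,660 g ÷ 50 g/eq = 1013 eq.
Each mole of Na₂CO₃ supplies 2 eq, so 1013 / 2 = 506.6 mol.
Mass: 506.6 mol × 106 g/mol = 53,700 g.

53.7 kg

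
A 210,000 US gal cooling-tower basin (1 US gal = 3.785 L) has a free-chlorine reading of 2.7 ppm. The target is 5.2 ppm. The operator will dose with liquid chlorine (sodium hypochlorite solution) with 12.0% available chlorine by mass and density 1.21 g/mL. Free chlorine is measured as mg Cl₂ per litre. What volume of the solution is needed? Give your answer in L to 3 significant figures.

Volume: 210,000 US gal × 3.785 L/gal = 794,850 L.
Chlorine deficit: 5.2 − 2.7 = 2.5 ppm = 2.5 mg/L as Cl₂.
Cl₂ equivalent needed: 2.5 mg/L × 794,850 L = 1,987,000 mg = 1987 g.
Product at 12.0% available chlorine: 1987 / 0.12 = 16,560 g.
Volume at density 1.21 g/mL: 16,560 g ÷ 1.21 g/mL = 13,690 mL.

13.7 L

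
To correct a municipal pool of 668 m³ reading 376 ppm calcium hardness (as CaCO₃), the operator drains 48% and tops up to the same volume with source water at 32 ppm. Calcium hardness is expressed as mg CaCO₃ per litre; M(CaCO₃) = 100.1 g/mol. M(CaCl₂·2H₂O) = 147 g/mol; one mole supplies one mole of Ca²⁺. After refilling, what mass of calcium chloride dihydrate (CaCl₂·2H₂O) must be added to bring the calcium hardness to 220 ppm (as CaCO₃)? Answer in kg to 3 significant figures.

8.95 kg

Volume: 668 m³ = 668,000 L.
After draining 48% and refilling: 376 × 0.52 + 32 × 0.48 = 210.88 ppm.
Deficit to target: 220 − 210.88 = 9.12 mg/L.
As CaCO₃: 9.12 mg/L × 668,000 L = 6092 g; ÷ 100.1 = 60.86 mol Ca²⁺.
Mass: 60.86 × 147 = 8947 g.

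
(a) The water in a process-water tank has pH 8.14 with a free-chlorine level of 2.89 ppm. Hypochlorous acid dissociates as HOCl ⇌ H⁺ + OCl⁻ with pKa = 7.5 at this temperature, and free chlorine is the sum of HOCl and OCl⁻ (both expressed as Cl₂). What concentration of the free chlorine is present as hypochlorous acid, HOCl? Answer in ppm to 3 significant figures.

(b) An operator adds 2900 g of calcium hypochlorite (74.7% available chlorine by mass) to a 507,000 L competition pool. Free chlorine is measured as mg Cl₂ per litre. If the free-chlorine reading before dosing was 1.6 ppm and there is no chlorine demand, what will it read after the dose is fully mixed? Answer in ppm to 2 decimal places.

(a) [OCl⁻]/[HOCl] = 10^(pH − pKa) = 10^(8.14 − 7.5) = 10^0.64 = 4.365.
(a) Fraction as HOCl = 1 / (1 + 4.365) = 0.1864.
(a) HOCl = 0.1864 × 2.89 ppm = 0.5387 ppm.

(b) Available chlorine delivered: 2900 g × 0.747 = 2166 g as Cl₂.
(b) Concentration rise: 2166 g / 507,000 L = 4.273 mg/L = 4.27 ppm.
(b) Final FC: 1.6 + 4.27 = 5.87 ppm.

(a) 0.539 ppm; (b) 5.87 ppm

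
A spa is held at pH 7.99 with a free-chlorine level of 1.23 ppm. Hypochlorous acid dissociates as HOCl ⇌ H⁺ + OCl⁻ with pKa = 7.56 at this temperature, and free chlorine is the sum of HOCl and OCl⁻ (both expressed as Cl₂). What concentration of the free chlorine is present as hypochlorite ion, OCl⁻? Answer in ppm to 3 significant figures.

0.897 ppm

[OCl⁻]/[HOCl] = 10^(pH − pKa) = 10^(7.99 − 7.56) = 10^0.43 = 2.692.
Fraction as HOCl = 1 / (1 + 2.692) = 0.2709.
OCl⁻ = (1 − 0.2709) × 1.23 ppm = 0.8968 ppm.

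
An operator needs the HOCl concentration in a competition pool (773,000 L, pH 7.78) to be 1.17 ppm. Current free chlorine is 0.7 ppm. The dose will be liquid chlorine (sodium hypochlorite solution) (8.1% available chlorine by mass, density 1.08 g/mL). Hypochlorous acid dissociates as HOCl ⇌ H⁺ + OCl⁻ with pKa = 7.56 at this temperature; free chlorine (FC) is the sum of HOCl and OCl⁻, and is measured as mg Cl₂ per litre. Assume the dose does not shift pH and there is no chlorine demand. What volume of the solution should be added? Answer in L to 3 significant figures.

21.3 L

[OCl⁻]/[HOCl] = 10^(pH − pKa) = 10^(7.78 − 7.56) = 1.66; fraction as HOCl = 1/(1 + 1.66) = 0.376.
Free chlorine required for 1.17 ppm HOCl: 1.17 / 0.376 = 3.112 ppm.
FC to add: 3.112 − 0.7 = 2.412 mg/L as Cl₂.
Cl₂ equivalent: 2.412 mg/L × 773,000 L = 1864 g.
Product at 8.1% available Cl: 1864 / 0.081 = 23,020 g.
Volume: 23,020 g ÷ 1.08 g/mL = 21,310 mL.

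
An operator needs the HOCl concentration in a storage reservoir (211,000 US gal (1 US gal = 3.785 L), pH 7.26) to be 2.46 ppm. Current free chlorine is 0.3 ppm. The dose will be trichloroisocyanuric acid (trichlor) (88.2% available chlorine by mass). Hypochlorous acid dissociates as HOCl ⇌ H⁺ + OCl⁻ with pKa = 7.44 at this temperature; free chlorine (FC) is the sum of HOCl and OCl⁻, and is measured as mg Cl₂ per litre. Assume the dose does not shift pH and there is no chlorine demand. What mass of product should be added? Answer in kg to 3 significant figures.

3.43 kg

Volume: 211,000 US gal × 3.785 L/gal = 798,635 L.
[OCl⁻]/[HOCl] = 10^(pH − pKa) = 10^(7.26 − 7.44) = 0.6607; fraction as HOCl = 1/(1 + 0.6607) = 0.6022.
Free chlorine required for 2.46 ppm HOCl: 2.46 / 0.6022 = 4.085 ppm.
FC to add: 4.085 − 0.3 = 3.785 mg/L as Cl₂.
Cl₂ equivalent: 3.785 mg/L × 798,635 L = 3023 g.
Product at 88.2% available Cl: 3023 / 0.882 = 3428 g.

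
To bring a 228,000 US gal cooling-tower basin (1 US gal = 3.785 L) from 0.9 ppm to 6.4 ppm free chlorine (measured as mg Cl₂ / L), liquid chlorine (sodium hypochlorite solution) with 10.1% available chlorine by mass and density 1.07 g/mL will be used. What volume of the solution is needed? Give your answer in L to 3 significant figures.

Volume: 228,000 US gal × 3.785 L/gal = 862,980 L.
Chlorine deficit: 6.4 − 0.9 = 5.5 ppm = 5.5 mg/L as Cl₂.
Cl₂ equivalent needed: 5.5 mg/L × 862,980 L = 4,746,000 mg = 4746 g.
Product at 10.1% available chlorine: 4746 / 0.101 = 46,990 g.
Volume at density 1.07 g/mL: 46,990 g ÷ 1.07 g/mL = 43,920 mL.

43.9 L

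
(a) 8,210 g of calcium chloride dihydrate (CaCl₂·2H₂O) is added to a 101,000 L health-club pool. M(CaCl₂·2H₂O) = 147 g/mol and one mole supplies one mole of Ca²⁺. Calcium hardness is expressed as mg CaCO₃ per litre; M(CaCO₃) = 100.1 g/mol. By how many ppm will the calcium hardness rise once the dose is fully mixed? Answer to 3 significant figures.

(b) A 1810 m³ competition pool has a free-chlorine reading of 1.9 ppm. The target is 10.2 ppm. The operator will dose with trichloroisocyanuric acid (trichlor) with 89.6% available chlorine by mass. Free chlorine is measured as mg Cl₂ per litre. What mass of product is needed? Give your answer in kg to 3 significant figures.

(a) 55.4 ppm; (b) 16.8 kg

(a) Moles of Ca²⁺: 8,210 g ÷ 147 g/mol = 55.85 mol.
(a) As CaCO₃: 55.85 mol × 100.1 g/mol = 5591 g.
(a) Rise: 5591 g / 101,000 L × 1000 = 55.35 mg/L.

(b) Volume: 1810 m³ = 1,810,000 L.
(b) Chlorine deficit: 10.2 − 1.9 = 8.3 ppm = 8.3 mg/L as Cl₂.
(b) Cl₂ equivalent needed: 8.3 mg/L × 1,810,000 L = 15,020,000 mg = 15,020 g.
(b) Product at 89.6% available chlorine: 15,020 / 0.896 = 16,770 g.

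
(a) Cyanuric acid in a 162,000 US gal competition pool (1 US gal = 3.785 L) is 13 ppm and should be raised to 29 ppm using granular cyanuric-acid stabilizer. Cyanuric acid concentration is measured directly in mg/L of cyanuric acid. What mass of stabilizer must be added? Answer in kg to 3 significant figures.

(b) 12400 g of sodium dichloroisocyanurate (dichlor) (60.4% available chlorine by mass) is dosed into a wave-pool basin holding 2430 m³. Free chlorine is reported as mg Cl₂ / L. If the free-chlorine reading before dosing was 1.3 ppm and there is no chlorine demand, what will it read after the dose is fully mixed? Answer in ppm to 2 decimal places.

(a) 9.81 kg; (b) 4.38 ppm

(a) Volume: 162,000 US gal × 3.785 L/gal = 613,170 L.
(a) CYA to add: (29 − 13) = 16 mg/L × 613,170 L = 9811 g cyanuric acid.

(b) Volume: 2430 m³ = 2,430,000 L.
(b) Available chlorine delivered: 12,400 g × 0.604 = 7490 g as Cl₂.
(b) Concentration rise: 7490 g / 2,430,000 L = 3.082 mg/L = 3.08 ppm.
(b) Final FC: 1.3 + 3.08 = 4.38 ppm.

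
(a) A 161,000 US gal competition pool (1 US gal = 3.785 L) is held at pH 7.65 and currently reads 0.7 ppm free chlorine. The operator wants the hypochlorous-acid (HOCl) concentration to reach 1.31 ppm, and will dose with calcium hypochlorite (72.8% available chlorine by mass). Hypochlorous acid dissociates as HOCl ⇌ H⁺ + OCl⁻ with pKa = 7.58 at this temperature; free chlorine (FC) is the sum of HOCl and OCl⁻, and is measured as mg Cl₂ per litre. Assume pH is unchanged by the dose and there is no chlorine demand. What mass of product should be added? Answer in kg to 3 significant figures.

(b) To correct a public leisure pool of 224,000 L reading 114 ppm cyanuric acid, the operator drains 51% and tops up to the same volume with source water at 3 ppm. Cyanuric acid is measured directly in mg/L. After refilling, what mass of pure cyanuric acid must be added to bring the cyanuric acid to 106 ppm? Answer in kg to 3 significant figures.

(a) 1.80 kg; (b) 10.9 kg

(a) Volume: 161,000 US gal × 3.785 L/gal = 609,385 L.
(a) [OCl⁻]/[HOCl] = 10^(pH − pKa) = 10^(7.65 − 7.58) = 1.175; fraction as HOCl = 1/(1 + 1.175) = 0.4598.
(a) Free chlorine required for 1.31 ppm HOCl: 1.31 / 0.4598 = 2.849 ppm.
(a) FC to add: 2.849 − 0.7 = 2.149 mg/L as Cl₂.
(a) Cl₂ equivalent: 2.149 mg/L × 609,385 L = 1310 g.
(a) Product at 72.8% available Cl: 1310 / 0.728 = 1799 g.

(b) After draining 51% and refilling: 114 × 0.49 + 3 × 0.51 = 57.39 ppm.
(b) Deficit to target: 106 − 57.39 = 48.61 mg/L.
(b) Mass: 48.61 mg/L × 224,000 L = 10,890 g cyanuric acid.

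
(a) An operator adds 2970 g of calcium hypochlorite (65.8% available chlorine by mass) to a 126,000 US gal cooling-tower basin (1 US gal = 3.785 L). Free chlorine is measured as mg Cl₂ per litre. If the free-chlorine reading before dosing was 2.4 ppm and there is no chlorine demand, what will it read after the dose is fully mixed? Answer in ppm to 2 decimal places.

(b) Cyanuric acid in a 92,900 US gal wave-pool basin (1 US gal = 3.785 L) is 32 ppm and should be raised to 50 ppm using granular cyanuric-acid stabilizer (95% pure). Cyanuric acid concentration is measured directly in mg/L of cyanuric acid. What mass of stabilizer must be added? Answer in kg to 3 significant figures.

(a) 6.50 ppm; (b) 6.66 kg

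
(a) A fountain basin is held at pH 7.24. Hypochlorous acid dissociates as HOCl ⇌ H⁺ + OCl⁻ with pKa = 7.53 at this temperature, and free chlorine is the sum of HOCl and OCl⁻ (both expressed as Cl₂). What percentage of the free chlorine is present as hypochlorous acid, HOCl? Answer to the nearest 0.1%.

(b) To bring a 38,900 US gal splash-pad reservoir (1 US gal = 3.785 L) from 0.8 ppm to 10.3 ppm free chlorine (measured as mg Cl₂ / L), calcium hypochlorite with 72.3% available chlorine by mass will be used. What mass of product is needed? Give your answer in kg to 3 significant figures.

(a) 66.1%; (b) 1.93 kg

(a) [OCl⁻]/[HOCl] = 10^(pH − pKa) = 10^(7.24 − 7.53) = 10^-0.29 = 0.5129.
(a) Fraction as HOCl = 1 / (1 + 0.5129) = 0.661.

(b) Volume: 38,900 US gal × 3.785 L/gal = 147,236 L.
(b) Chlorine deficit: 10.3 − 0.8 = 9.5 ppm = 9.5 mg/L as Cl₂.
(b) Cl₂ equivalent needed: 9.5 mg/L × 147,236 L = 1,399,000 mg = 1399 g.
(b) Product at 72.3% available chlorine: 1399 / 0.723 = 1935 g.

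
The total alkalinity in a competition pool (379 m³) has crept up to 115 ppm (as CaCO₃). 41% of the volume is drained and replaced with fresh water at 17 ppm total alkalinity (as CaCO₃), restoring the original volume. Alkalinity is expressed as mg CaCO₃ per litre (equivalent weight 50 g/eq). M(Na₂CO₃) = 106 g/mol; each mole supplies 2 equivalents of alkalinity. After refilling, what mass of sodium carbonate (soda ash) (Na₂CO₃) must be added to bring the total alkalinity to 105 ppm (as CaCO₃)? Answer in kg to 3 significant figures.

12.1 kg

Volume: 379 m³ = 379,000 L.
After draining 41% and refilling: 115 × 0.59 + 17 × 0.41 = 74.82 ppm.
Deficit to target: 105 − 74.82 = 30.18 mg/L.
As CaCO₃: 30.18 mg/L × 379,000 L = 11,440 g; ÷ 50 g/eq ÷ 2 = 114.4 mol Na₂CO₃.
Mass: 114.4 × 106 = 12,120 g.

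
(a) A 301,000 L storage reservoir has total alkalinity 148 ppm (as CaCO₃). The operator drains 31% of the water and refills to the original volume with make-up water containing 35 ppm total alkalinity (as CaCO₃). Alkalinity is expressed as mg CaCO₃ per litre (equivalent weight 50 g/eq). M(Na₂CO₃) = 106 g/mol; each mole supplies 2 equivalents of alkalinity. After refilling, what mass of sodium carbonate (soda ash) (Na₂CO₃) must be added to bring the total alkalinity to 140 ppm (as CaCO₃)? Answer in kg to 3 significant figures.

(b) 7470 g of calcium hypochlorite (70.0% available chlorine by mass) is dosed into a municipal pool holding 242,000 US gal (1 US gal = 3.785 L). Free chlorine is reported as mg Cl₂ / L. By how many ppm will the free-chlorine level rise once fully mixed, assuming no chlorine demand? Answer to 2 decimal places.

(a) 8.62 kg; (b) 5.71 ppm

(a) After draining 31% and refilling: 148 × 0.69 + 35 × 0.31 = 112.97 ppm.
(a) Deficit to target: 140 − 112.97 = 27.03 mg/L.
(a) As CaCO₃: 27.03 mg/L × 301,000 L = 8136 g; ÷ 50 g/eq ÷ 2 = 81.36 mol Na₂CO₃.
(a) Mass: 81.36 × 106 = 8624 g.

(b) Volume: 242,000 US gal × 3.785 L/gal = 915,970 L.
(b) Available chlorine delivered: 7470 g × 0.7 = 5229 g as Cl₂.
(b) Concentration rise: 5229 g / 915,970 L = 5.709 mg/L = 5.71 ppm.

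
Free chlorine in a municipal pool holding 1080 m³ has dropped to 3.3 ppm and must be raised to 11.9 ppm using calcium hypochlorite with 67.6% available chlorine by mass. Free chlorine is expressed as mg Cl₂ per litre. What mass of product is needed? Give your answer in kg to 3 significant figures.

Volume: 1080 m³ = 1,080,000 L.
Chlorine deficit: 11.9 − 3.3 = 8.6 ppm = 8.6 mg/L as Cl₂.
Cl₂ equivalent needed: 8.6 mg/L × 1,080,000 L = 9,288,000 mg = 9288 g.
Product at 67.6% available chlorine: 9288 / 0.676 = 13,740 g.

13.7 kg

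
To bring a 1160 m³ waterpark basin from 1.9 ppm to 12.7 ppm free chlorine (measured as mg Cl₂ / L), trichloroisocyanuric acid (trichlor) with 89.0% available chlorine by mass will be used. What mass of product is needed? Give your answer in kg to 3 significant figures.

Volume: 1160 m³ = 1,160,000 L.
Chlorine deficit: 12.7 − 1.9 = 10.8 ppm = 10.8 mg/L as Cl₂.
Cl₂ equivalent needed: 10.8 mg/L × 1,160,000 L = 12,530,000 mg = 12,530 g.
Product at 89.0% available chlorine: 12,530 / 0.89 = 14,080 g.

14.1 kg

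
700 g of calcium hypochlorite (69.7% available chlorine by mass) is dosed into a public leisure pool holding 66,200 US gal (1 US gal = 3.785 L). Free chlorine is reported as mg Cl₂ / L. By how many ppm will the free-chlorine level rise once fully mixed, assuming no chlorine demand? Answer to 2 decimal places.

Volume: 66,200 US gal × 3.785 L/gal = 250,567 L.
Available chlorine delivered: 700 g × 0.697 = 487.9 g as Cl₂.
Concentration rise: 487.9 g / 250,567 L = 1.947 mg/L = 1.95 ppm.

1.95 ppm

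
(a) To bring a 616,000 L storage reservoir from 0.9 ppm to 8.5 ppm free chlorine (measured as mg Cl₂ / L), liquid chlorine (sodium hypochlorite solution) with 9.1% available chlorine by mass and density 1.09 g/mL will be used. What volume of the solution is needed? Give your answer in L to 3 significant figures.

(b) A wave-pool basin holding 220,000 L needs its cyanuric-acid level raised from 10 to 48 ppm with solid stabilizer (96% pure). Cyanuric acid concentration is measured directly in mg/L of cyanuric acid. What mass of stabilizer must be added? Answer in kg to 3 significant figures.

(a) 47.2 L; (b) 8.71 kg

(a) Chlorine deficit: 8.5 − 0.9 = 7.6 ppm = 7.6 mg/L as Cl₂.
(a) Cl₂ equivalent needed: 7.6 mg/L × 616,000 L = 4,682,000 mg = 4682 g.
(a) Product at 9.1% available chlorine: 4682 / 0.091 = 51,450 g.
(a) Volume at density 1.09 g/mL: 51,450 g ÷ 1.09 g/mL = 47,200 mL.

(b) CYA to add: (48 − 10) = 38 mg/L × 220,000 L = 8360 g cyanuric acid.
(b) At 96% purity: 8360 / 0.96 = 8708 g product.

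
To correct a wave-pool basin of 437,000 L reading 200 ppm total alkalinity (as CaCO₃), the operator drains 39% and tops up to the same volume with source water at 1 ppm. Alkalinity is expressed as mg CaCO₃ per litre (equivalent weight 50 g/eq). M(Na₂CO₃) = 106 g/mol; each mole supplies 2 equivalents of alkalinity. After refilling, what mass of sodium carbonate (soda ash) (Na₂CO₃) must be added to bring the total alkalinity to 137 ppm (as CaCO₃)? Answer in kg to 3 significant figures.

6.77 kg

After draining 39% and refilling: 200 × 0.61 + 1 × 0.39 = 122.39 ppm.
Deficit to target: 137 − 122.39 = 14.61 mg/L.
As CaCO₃: 14.61 mg/L × 437,000 L = 6385 g; ÷ 50 g/eq ÷ 2 = 63.85 mol Na₂CO₃.
Mass: 63.85 × 106 = 6768 g.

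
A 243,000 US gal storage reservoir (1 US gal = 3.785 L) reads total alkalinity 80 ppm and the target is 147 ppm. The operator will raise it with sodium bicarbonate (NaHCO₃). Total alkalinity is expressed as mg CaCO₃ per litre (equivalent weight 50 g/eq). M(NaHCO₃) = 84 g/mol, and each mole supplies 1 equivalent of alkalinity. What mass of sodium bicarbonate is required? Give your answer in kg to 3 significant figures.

Volume: 243,000 US gal × 3.785 L/gal = 919,755 L.
Alkalinity to add: (147 − 80) = 67 mg/L as CaCO₃ × 919,755 L = 61,620 g as CaCO₃.
Equivalents: 61,620 g ÷ 50 g/eq = 1232 eq.
NaHCO₃ supplies 1 eq per mole → 1232 mol.
Mass: 1232 mol × 84 g/mol = 103,500 g.

104 kg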